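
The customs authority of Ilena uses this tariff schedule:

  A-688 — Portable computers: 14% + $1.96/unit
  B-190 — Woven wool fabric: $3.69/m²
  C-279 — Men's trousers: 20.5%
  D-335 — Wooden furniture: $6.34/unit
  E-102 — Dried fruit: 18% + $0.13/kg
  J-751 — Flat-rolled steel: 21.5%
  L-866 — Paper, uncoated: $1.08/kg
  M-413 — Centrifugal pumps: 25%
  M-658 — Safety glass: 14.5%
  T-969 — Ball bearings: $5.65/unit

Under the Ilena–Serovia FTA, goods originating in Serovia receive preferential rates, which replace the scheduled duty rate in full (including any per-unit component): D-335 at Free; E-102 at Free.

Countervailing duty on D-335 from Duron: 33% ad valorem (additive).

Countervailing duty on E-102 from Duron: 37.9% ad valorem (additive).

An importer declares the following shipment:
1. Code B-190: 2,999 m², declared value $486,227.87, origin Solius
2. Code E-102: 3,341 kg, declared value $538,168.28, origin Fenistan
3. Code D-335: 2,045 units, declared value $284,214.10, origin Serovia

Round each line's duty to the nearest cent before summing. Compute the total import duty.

Line 1 (B-190, Solius, 2,999 m², $486,227.87):
Base rate for B-190 is $3.69/m².
Duty = 2,999 × $3.69 = $11,066.31.
Line 2 (E-102, Fenistan, 3,341 kg, $538,168.28):
Base rate for E-102 is 18% + $0.13/kg.
E-102 has an FTA preferential rate, but origin Fenistan is not Serovia; base rate stands.
The additional-duty order on E-102 targets Duron, not Fenistan; it does not apply.
Duty = $538,168.28 × 18% + 3,341 × $0.13 = $97,304.62.
Line 3 (D-335, Serovia, 2,045 units, $284,214.10):
Base rate for D-335 is $6.34/unit.
Origin Serovia qualifies under the Ilena–Serovia agreement and D-335 is covered: preferential rate Free applies instead.
The additional-duty order on D-335 targets Duron, not Serovia; it does not apply.
Duty = $284,214.10 × 0% = $0.00.
Total = $11,066.31 + $97,304.62 + $0.00 = $108,370.93.

$108,370.93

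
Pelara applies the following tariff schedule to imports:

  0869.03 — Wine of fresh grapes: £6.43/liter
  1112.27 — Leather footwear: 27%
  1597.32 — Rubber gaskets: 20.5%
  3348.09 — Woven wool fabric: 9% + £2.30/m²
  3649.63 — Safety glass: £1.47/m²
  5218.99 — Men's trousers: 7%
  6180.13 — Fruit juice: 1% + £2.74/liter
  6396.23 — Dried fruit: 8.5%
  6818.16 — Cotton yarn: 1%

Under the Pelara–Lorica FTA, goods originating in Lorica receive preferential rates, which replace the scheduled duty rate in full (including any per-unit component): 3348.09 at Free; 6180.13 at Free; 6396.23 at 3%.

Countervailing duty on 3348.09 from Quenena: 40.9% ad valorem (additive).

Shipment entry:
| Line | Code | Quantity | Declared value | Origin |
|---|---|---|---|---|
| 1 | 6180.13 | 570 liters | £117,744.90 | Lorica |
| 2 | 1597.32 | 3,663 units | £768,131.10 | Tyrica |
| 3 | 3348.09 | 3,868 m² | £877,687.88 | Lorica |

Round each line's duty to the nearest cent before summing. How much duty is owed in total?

Line 1 (6180.13, Lorica, 570 liters, £117,744.90):
Base rate for 6180.13 is 1% + £2.74/liter.
Origin Lorica qualifies under the Pelara–Lorica agreement and 6180.13 is covered: preferential rate Free applies instead.
Duty = £117,744.90 × 0% = £0.00.
Line 2 (1597.32, Tyrica, 3,663 units, £768,131.10):
Base rate for 1597.32 is 20.5%.
Duty = £768,131.10 × 20.5% = £157,466.88.
Line 3 (3348.09, Lorica, 3,868 m², £877,687.88):
Base rate for 3348.09 is 9% + £2.30/m².
Origin Lorica qualifies under the Pelara–Lorica agreement and 3348.09 is covered: preferential rate Free applies instead.
The additional-duty order on 3348.09 targets Quenena, not Lorica; it does not apply.
Duty = £877,687.88 × 0% = £0.00.
Total = £0.00 + £157,466.88 + £0.00 = £157,466.88.

£157,466.88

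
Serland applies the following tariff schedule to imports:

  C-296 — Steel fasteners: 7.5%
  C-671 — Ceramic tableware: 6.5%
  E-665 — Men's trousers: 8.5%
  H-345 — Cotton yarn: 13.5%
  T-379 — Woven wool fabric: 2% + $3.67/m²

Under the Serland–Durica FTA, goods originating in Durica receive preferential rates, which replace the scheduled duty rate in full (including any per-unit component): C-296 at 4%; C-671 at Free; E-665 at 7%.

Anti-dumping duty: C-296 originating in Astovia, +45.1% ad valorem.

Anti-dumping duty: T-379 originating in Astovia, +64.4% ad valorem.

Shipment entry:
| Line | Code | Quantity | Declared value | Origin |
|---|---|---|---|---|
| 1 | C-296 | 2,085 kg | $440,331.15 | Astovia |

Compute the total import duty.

Line 1 (C-296, Astovia, 2,085 kg, $440,331.15):
Base rate for C-296 is 7.5%.
C-296 has an FTA preferential rate, but origin Astovia is not Durica; base rate stands.
Additional duty on C-296 from Astovia: +45.1%. Applied ad valorem rate: 7.5% + 45.1% = 52.6%.
Duty = $440,331.15 × 52.6% = $231,614.18.

$231,614.18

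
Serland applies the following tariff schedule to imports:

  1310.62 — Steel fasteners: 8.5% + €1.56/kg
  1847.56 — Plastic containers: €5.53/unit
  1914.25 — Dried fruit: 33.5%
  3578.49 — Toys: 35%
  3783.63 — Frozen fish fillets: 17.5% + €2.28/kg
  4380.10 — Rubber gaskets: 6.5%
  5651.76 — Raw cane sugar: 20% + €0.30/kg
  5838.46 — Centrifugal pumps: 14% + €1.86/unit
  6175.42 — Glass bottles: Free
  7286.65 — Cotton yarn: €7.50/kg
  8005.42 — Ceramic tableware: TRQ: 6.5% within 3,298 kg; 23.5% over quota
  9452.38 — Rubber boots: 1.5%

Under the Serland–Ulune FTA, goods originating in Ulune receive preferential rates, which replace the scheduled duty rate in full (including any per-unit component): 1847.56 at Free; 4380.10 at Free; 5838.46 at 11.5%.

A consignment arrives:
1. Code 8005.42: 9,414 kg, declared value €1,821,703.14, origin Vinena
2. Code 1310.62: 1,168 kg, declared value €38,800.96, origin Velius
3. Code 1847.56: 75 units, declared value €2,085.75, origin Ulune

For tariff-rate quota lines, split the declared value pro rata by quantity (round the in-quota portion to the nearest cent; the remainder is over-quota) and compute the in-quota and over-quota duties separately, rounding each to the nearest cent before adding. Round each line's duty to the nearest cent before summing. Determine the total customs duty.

€324,727.08

Line 1 (8005.42, Vinena, 9,414 kg, €1,821,703.14):
Code 8005.42 is under a tariff-rate quota (threshold 3,298 kg). In-quota: 3,298 kg at 6.5%; over-quota: 6,116 kg at 23.5%.
Pro-rata value split: in-quota = €1,821,703.14 × 3,298/9,414 = €638,195.98; over-quota = €1,821,703.14 − €638,195.98 = €1,183,507.16.
In-quota duty = €638,195.98 × 6.5% = €41,482.74. Over-quota duty = €1,183,507.16 × 23.5% = €278,124.18.
Line duty = €41,482.74 + €278,124.18 = €319,606.92.
Line 2 (1310.62, Velius, 1,168 kg, €38,800.96):
Base rate for 1310.62 is 8.5% + €1.56/kg.
Duty = €38,800.96 × 8.5% + 1,168 × €1.56 = €5,120.16.
Line 3 (1847.56, Ulune, 75 units, €2,085.75):
Base rate for 1847.56 is €5.53/unit.
Origin Ulune qualifies under the Serland–Ulune agreement and 1847.56 is covered: preferential rate Free applies instead.
Duty = €2,085.75 × 0% = €0.00.
Total = €319,606.92 + €5,120.16 + €0.00 = €324,727.08.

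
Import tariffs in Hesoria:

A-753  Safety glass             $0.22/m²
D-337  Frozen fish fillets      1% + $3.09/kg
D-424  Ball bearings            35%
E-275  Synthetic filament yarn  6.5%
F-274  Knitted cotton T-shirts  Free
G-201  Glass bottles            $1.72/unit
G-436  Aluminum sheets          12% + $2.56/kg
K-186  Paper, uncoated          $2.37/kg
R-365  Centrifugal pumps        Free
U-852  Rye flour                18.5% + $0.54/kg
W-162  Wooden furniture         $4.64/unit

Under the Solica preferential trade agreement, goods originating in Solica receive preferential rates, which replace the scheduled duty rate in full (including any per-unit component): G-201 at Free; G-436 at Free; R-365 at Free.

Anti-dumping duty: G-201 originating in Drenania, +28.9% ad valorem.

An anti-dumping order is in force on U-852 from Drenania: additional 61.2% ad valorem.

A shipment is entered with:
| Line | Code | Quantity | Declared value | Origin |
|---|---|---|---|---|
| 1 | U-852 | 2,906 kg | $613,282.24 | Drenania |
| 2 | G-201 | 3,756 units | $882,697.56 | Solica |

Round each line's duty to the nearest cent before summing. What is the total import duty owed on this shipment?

Line 1 (U-852, Drenania, 2,906 kg, $613,282.24):
Base rate for U-852 is 18.5% + $0.54/kg.
Additional duty on U-852 from Drenania: +61.2%. Applied ad valorem rate: 18.5% + 61.2% = 79.7%.
Duty = $613,282.24 × 79.7% + 2,906 × $0.54 = $490,355.19.
Line 2 (G-201, Solica, 3,756 units, $882,697.56):
Base rate for G-201 is $1.72/unit.
Origin Solica qualifies under the Hesoria–Solica agreement and G-201 is covered: preferential rate Free applies instead.
The additional-duty order on G-201 targets Drenania, not Solica; it does not apply.
Duty = $882,697.56 × 0% = $0.00.
Total = $490,355.19 + $0.00 = $490,355.19.

$490,355.19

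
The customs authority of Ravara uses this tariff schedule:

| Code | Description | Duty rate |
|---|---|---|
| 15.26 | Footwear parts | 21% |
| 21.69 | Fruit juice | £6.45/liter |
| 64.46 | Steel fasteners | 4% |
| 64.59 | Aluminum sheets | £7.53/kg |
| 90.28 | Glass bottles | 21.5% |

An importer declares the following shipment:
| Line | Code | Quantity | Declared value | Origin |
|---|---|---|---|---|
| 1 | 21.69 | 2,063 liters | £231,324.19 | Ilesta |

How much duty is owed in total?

£13,306.35

Line 1 (21.69, Ilesta, 2,063 liters, £231,324.19):
Base rate for 21.69 is £6.45/liter.
Duty = 2,063 × £6.45 = £13,306.35.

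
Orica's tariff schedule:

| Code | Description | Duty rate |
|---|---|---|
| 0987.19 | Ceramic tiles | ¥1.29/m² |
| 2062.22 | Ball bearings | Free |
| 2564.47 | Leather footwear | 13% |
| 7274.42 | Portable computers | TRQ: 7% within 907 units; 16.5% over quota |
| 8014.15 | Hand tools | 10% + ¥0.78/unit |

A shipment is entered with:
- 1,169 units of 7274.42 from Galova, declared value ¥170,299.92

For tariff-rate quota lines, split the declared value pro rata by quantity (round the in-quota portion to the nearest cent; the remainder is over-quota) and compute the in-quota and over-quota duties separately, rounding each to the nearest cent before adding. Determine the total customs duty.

¥15,546.97

Line 1 (7274.42, Galova, 1,169 units, ¥170,299.92):
Code 7274.42 is under a tariff-rate quota (threshold 907 units). In-quota: 907 units at 7%; over-quota: 262 units at 16.5%.
Pro-rata value split: in-quota = ¥170,299.92 × 907/1,169 = ¥132,131.76; over-quota = ¥170,299.92 − ¥132,131.76 = ¥38,168.16.
In-quota duty = ¥132,131.76 × 7% = ¥9,249.22. Over-quota duty = ¥38,168.16 × 16.5% = ¥6,297.75.
Line duty = ¥9,249.22 + ¥6,297.75 = ¥15,546.97.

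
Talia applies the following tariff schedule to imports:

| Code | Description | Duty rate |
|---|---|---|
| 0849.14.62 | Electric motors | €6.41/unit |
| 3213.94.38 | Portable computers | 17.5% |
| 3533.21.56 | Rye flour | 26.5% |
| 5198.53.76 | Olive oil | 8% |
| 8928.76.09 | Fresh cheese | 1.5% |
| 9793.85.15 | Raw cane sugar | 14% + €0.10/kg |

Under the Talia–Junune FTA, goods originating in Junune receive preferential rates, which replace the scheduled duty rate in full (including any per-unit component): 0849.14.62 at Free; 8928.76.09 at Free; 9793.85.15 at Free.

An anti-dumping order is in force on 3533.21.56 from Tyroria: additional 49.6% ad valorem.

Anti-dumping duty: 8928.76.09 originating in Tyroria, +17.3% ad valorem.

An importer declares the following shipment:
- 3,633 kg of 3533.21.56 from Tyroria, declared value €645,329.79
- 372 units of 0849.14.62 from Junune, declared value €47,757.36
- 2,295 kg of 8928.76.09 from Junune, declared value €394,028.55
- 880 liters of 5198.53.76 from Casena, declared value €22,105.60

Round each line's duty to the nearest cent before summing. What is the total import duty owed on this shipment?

€492,864.42

Line 1 (3533.21.56, Tyroria, 3,633 kg, €645,329.79):
Base rate for 3533.21.56 is 26.5%.
Additional duty on 3533.21.56 from Tyroria: +49.6%. Applied ad valorem rate: 26.5% + 49.6% = 76.1%.
Duty = €645,329.79 × 76.1% = €491,095.97.
Line 2 (0849.14.62, Junune, 372 units, €47,757.36):
Base rate for 0849.14.62 is €6.41/unit.
Origin Junune qualifies under the Talia–Junune agreement and 0849.14.62 is covered: preferential rate Free applies instead.
Duty = €47,757.36 × 0% = €0.00.
Line 3 (8928.76.09, Junune, 2,295 kg, €394,028.55):
Base rate for 8928.76.09 is 1.5%.
Origin Junune qualifies under the Talia–Junune agreement and 8928.76.09 is covered: preferential rate Free applies instead.
The additional-duty order on 8928.76.09 targets Tyroria, not Junune; it does not apply.
Duty = €394,028.55 × 0% = €0.00.
Line 4 (5198.53.76, Casena, 880 liters, €22,105.60):
Base rate for 5198.53.76 is 8%.
Duty = €22,105.60 × 8% = €1,768.45.
Total = €491,095.97 + €0.00 + €0.00 + €1,768.45 = €492,864.42.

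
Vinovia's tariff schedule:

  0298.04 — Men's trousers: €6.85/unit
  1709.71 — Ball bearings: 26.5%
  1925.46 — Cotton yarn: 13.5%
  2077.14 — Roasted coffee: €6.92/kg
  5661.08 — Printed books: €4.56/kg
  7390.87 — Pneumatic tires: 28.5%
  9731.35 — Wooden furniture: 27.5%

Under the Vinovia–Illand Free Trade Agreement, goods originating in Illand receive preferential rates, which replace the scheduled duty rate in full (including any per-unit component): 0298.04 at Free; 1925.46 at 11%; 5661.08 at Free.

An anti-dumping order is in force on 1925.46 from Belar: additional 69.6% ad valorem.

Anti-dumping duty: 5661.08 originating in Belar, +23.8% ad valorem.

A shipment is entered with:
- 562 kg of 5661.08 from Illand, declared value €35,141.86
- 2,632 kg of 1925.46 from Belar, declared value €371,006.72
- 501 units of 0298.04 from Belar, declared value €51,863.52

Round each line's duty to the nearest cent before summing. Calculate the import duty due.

€311,738.43

Line 1 (5661.08, Illand, 562 kg, €35,141.86):
Base rate for 5661.08 is €4.56/kg.
Origin Illand qualifies under the Vinovia–Illand agreement and 5661.08 is covered: preferential rate Free applies instead.
The additional-duty order on 5661.08 targets Belar, not Illand; it does not apply.
Duty = €35,141.86 × 0% = €0.00.
Line 2 (1925.46, Belar, 2,632 kg, €371,006.72):
Base rate for 1925.46 is 13.5%.
1925.46 has an FTA preferential rate, but origin Belar is not Illand; base rate stands.
Additional duty on 1925.46 from Belar: +69.6%. Applied ad valorem rate: 13.5% + 69.6% = 83.1%.
Duty = €371,006.72 × 83.1% = €308,306.58.
Line 3 (0298.04, Belar, 501 units, €51,863.52):
Base rate for 0298.04 is €6.85/unit.
0298.04 has an FTA preferential rate, but origin Belar is not Illand; base rate stands.
Duty = 501 × €6.85 = €3,431.85.
Total = €0.00 + €308,306.58 + €3,431.85 = €311,738.43.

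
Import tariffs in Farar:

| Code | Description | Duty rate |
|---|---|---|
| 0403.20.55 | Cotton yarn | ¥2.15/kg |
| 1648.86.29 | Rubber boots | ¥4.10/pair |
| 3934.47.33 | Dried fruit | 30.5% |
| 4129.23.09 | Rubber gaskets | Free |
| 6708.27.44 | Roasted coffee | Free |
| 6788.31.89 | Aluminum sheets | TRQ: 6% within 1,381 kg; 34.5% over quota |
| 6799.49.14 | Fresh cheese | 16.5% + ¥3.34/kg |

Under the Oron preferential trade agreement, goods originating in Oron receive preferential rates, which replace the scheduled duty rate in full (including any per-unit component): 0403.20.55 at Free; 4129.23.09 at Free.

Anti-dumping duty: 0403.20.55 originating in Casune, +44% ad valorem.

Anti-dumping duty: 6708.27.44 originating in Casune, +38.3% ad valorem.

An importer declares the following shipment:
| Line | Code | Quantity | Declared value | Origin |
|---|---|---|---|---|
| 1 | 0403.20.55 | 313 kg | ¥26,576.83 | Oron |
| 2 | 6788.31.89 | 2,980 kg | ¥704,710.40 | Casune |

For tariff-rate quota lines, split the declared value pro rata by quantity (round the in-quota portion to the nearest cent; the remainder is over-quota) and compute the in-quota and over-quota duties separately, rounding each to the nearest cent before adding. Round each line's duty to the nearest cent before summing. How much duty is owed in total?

Line 1 (0403.20.55, Oron, 313 kg, ¥26,576.83):
Base rate for 0403.20.55 is ¥2.15/kg.
Origin Oron qualifies under the Farar–Oron agreement and 0403.20.55 is covered: preferential rate Free applies instead.
The additional-duty order on 0403.20.55 targets Casune, not Oron; it does not apply.
Duty = ¥26,576.83 × 0% = ¥0.00.
Line 2 (6788.31.89, Casune, 2,980 kg, ¥704,710.40):
Code 6788.31.89 is under a tariff-rate quota (threshold 1,381 kg). In-quota: 1,381 kg at 6%; over-quota: 1,599 kg at 34.5%.
Pro-rata value split: in-quota = ¥704,710.40 × 1,381/2,980 = ¥326,578.88; over-quota = ¥704,710.40 − ¥326,578.88 = ¥378,131.52.
In-quota duty = ¥326,578.88 × 6% = ¥19,594.73. Over-quota duty = ¥378,131.52 × 34.5% = ¥130,455.37.
Line duty = ¥19,594.73 + ¥130,455.37 = ¥150,050.10.
Total = ¥0.00 + ¥150,050.10 = ¥150,050.10.

¥150,050.10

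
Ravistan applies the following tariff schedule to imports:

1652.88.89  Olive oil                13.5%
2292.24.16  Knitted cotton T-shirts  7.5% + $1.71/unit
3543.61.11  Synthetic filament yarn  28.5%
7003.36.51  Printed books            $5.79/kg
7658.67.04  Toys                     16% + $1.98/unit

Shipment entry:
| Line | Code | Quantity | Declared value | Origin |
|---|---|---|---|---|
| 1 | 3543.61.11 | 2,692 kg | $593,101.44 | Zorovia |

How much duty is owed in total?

$169,033.91

Line 1 (3543.61.11, Zorovia, 2,692 kg, $593,101.44):
Base rate for 3543.61.11 is 28.5%.
Duty = $593,101.44 × 28.5% = $169,033.91.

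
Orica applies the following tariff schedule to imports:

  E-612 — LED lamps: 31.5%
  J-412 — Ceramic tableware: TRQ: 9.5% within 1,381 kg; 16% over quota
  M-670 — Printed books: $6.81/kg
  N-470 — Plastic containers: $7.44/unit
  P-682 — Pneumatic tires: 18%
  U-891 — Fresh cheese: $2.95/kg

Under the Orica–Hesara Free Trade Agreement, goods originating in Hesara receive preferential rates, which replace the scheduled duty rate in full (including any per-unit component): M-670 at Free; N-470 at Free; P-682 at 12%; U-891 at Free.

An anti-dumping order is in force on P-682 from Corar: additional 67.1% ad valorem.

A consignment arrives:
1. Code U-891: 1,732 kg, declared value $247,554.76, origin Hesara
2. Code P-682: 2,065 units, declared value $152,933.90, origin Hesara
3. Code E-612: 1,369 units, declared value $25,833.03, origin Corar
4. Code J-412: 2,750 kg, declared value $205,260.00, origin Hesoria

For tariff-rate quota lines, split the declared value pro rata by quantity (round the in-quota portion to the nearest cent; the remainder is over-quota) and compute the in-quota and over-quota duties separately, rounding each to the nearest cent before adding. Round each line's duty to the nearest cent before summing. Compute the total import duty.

$52,631.01

Line 1 (U-891, Hesara, 1,732 kg, $247,554.76):
Base rate for U-891 is $2.95/kg.
Origin Hesara qualifies under the Orica–Hesara agreement and U-891 is covered: preferential rate Free applies instead.
Duty = $247,554.76 × 0% = $0.00.
Line 2 (P-682, Hesara, 2,065 units, $152,933.90):
Base rate for P-682 is 18%.
Origin Hesara qualifies under the Orica–Hesara agreement and P-682 is covered: preferential rate 12% applies instead.
The additional-duty order on P-682 targets Corar, not Hesara; it does not apply.
Duty = $152,933.90 × 12% = $18,352.07.
Line 3 (E-612, Corar, 1,369 units, $25,833.03):
Base rate for E-612 is 31.5%.
Duty = $25,833.03 × 31.5% = $8,137.40.
Line 4 (J-412, Hesoria, 2,750 kg, $205,260.00):
Code J-412 is under a tariff-rate quota (threshold 1,381 kg). In-quota: 1,381 kg at 9.5%; over-quota: 1,369 kg at 16%.
Pro-rata value split: in-quota = $205,260.00 × 1,381/2,750 = $103,077.84; over-quota = $205,260.00 − $103,077.84 = $102,182.16.
In-quota duty = $103,077.84 × 9.5% = $9,792.39. Over-quota duty = $102,182.16 × 16% = $16,349.15.
Line duty = $9,792.39 + $16,349.15 = $26,141.54.
Total = $0.00 + $18,352.07 + $8,137.40 + $26,141.54 = $52,631.01.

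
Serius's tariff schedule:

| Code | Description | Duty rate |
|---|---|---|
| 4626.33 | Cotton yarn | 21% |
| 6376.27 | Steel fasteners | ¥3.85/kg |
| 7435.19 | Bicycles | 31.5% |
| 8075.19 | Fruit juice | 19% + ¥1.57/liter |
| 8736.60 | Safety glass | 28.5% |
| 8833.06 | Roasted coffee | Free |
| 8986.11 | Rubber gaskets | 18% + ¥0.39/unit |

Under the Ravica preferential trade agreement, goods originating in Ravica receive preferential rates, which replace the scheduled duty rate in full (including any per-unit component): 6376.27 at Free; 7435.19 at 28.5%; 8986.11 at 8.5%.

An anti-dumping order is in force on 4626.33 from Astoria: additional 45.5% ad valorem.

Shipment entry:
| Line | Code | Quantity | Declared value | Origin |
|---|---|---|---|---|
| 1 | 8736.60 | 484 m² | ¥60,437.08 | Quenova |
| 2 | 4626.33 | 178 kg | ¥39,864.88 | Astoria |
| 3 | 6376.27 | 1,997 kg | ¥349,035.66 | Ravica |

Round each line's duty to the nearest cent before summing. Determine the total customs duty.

¥43,734.72

Line 1 (8736.60, Quenova, 484 m², ¥60,437.08):
Base rate for 8736.60 is 28.5%.
Duty = ¥60,437.08 × 28.5% = ¥17,224.57.
Line 2 (4626.33, Astoria, 178 kg, ¥39,864.88):
Base rate for 4626.33 is 21%.
Additional duty on 4626.33 from Astoria: +45.5%. Applied ad valorem rate: 21% + 45.5% = 66.5%.
Duty = ¥39,864.88 × 66.5% = ¥26,510.15.
Line 3 (6376.27, Ravica, 1,997 kg, ¥349,035.66):
Base rate for 6376.27 is ¥3.85/kg.
Origin Ravica qualifies under the Serius–Ravica agreement and 6376.27 is covered: preferential rate Free applies instead.
Duty = ¥349,035.66 × 0% = ¥0.00.
Total = ¥17,224.57 + ¥26,510.15 + ¥0.00 = ¥43,734.72.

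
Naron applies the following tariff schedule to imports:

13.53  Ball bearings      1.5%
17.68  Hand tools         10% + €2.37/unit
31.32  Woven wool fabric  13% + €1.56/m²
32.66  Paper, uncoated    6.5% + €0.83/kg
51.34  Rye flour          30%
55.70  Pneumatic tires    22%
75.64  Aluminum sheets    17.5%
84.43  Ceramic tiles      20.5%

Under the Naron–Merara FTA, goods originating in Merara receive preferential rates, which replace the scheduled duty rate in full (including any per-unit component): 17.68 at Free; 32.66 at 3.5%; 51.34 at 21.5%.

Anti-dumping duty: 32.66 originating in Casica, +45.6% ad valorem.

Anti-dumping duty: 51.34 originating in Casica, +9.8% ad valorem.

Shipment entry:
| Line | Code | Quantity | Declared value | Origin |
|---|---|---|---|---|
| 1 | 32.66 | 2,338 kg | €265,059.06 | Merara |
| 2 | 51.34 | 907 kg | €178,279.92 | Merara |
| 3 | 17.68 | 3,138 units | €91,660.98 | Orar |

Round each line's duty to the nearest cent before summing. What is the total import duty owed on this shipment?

Line 1 (32.66, Merara, 2,338 kg, €265,059.06):
Base rate for 32.66 is 6.5% + €0.83/kg.
Origin Merara qualifies under the Naron–Merara agreement and 32.66 is covered: preferential rate 3.5% applies instead.
The additional-duty order on 32.66 targets Casica, not Merara; it does not apply.
Duty = €265,059.06 × 3.5% = €9,277.07.
Line 2 (51.34, Merara, 907 kg, €178,279.92):
Base rate for 51.34 is 30%.
Origin Merara qualifies under the Naron–Merara agreement and 51.34 is covered: preferential rate 21.5% applies instead.
The additional-duty order on 51.34 targets Casica, not Merara; it does not apply.
Duty = €178,279.92 × 21.5% = €38,330.18.
Line 3 (17.68, Orar, 3,138 units, €91,660.98):
Base rate for 17.68 is 10% + €2.37/unit.
17.68 has an FTA preferential rate, but origin Orar is not Merara; base rate stands.
Duty = €91,660.98 × 10% + 3,138 × €2.37 = €16,603.16.
Total = €9,277.07 + €38,330.18 + €16,603.16 = €64,210.41.

€64,210.41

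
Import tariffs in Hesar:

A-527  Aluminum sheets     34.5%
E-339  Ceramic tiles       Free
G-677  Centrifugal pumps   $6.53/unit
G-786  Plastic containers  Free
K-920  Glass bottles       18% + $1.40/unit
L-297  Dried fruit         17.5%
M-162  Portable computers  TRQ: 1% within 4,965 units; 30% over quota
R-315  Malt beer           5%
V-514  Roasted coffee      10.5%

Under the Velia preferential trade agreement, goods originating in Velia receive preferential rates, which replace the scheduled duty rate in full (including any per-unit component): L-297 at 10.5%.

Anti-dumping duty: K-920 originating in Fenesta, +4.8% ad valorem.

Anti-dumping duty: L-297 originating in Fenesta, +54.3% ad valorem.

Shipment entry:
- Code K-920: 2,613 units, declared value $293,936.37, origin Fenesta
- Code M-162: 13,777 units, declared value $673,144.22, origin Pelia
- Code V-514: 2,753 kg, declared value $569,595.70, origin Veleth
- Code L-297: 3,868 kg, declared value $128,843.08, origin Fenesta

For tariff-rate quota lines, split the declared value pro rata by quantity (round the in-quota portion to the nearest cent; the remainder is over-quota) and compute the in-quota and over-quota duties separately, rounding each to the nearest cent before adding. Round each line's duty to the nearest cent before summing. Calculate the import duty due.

Line 1 (K-920, Fenesta, 2,613 units, $293,936.37):
Base rate for K-920 is 18% + $1.40/unit.
Additional duty on K-920 from Fenesta: +4.8%. Applied ad valorem rate: 18% + 4.8% = 22.8%.
Duty = $293,936.37 × 22.8% + 2,613 × $1.40 = $70,675.69.
Line 2 (M-162, Pelia, 13,777 units, $673,144.22):
Code M-162 is under a tariff-rate quota (threshold 4,965 units). In-quota: 4,965 units at 1%; over-quota: 8,812 units at 30%.
Pro-rata value split: in-quota = $673,144.22 × 4,965/13,777 = $242,589.90; over-quota = $673,144.22 − $242,589.90 = $430,554.32.
In-quota duty = $242,589.90 × 1% = $2,425.90. Over-quota duty = $430,554.32 × 30% = $129,166.30.
Line duty = $2,425.90 + $129,166.30 = $131,592.20.
Line 3 (V-514, Veleth, 2,753 kg, $569,595.70):
Base rate for V-514 is 10.5%.
Duty = $569,595.70 × 10.5% = $59,807.55.
Line 4 (L-297, Fenesta, 3,868 kg, $128,843.08):
Base rate for L-297 is 17.5%.
L-297 has an FTA preferential rate, but origin Fenesta is not Velia; base rate stands.
Additional duty on L-297 from Fenesta: +54.3%. Applied ad valorem rate: 17.5% + 54.3% = 71.8%.
Duty = $128,843.08 × 71.8% = $92,509.33.
Total = $70,675.69 + $131,592.20 + $59,807.55 + $92,509.33 = $354,584.77.

$354,584.77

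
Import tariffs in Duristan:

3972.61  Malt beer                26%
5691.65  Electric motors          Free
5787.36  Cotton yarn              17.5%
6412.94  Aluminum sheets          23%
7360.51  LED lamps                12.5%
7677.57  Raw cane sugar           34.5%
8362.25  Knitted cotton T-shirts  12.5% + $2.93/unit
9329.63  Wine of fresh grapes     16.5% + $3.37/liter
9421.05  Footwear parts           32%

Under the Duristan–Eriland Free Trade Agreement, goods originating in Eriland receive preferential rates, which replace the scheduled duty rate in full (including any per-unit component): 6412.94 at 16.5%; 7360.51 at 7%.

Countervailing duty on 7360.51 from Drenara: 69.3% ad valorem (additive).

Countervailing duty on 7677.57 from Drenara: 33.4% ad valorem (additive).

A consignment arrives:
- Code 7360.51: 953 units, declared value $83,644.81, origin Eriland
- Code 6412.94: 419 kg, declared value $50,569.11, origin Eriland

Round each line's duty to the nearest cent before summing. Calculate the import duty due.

$14,199.04

Line 1 (7360.51, Eriland, 953 units, $83,644.81):
Base rate for 7360.51 is 12.5%.
Origin Eriland qualifies under the Duristan–Eriland agreement and 7360.51 is covered: preferential rate 7% applies instead.
The additional-duty order on 7360.51 targets Drenara, not Eriland; it does not apply.
Duty = $83,644.81 × 7% = $5,855.14.
Line 2 (6412.94, Eriland, 419 kg, $50,569.11):
Base rate for 6412.94 is 23%.
Origin Eriland qualifies under the Duristan–Eriland agreement and 6412.94 is covered: preferential rate 16.5% applies instead.
Duty = $50,569.11 × 16.5% = $8,343.90.
Total = $5,855.14 + $8,343.90 = $14,199.04.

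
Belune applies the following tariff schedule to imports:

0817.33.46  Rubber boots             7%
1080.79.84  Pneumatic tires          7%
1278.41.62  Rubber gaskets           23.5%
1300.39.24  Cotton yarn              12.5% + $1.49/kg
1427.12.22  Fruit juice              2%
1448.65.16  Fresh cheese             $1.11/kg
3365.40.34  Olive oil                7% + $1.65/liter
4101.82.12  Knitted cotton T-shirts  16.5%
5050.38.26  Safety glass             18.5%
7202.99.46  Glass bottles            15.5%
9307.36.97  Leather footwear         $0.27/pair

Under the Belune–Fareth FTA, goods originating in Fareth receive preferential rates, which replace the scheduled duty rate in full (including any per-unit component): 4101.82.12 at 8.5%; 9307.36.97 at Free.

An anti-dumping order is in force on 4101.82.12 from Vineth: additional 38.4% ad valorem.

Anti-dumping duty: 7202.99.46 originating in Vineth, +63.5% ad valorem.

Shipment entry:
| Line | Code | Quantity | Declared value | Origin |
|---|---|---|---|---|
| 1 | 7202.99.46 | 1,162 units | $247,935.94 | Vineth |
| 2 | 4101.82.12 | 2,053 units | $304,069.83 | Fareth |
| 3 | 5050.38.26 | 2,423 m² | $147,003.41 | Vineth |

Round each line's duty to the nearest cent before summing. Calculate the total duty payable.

Line 1 (7202.99.46, Vineth, 1,162 units, $247,935.94):
Base rate for 7202.99.46 is 15.5%.
Additional duty on 7202.99.46 from Vineth: +63.5%. Applied ad valorem rate: 15.5% + 63.5% = 79%.
Duty = $247,935.94 × 79% = $195,869.39.
Line 2 (4101.82.12, Fareth, 2,053 units, $304,069.83):
Base rate for 4101.82.12 is 16.5%.
Origin Fareth qualifies under the Belune–Fareth agreement and 4101.82.12 is covered: preferential rate 8.5% applies instead.
The additional-duty order on 4101.82.12 targets Vineth, not Fareth; it does not apply.
Duty = $304,069.83 × 8.5% = $25,845.94.
Line 3 (5050.38.26, Vineth, 2,423 m², $147,003.41):
Base rate for 5050.38.26 is 18.5%.
Duty = $147,003.41 × 18.5% = $27,195.63.
Total = $195,869.39 + $25,845.94 + $27,195.63 = $248,910.96.

$248,910.96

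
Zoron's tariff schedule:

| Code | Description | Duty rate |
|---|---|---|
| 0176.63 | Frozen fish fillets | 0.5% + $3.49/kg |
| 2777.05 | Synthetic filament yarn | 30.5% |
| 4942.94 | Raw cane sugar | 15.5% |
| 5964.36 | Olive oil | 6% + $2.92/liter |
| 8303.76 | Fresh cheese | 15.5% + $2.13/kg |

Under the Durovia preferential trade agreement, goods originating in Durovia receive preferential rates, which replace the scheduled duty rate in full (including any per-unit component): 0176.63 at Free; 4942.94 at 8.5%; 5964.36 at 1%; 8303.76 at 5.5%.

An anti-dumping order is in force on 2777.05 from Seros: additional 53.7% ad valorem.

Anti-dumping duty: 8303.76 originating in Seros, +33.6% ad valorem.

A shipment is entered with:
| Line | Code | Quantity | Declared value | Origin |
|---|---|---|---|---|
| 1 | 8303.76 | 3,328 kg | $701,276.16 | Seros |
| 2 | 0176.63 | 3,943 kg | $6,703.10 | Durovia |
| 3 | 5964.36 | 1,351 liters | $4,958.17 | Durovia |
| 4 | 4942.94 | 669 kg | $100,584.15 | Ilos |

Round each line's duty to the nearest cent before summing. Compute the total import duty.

Line 1 (8303.76, Seros, 3,328 kg, $701,276.16):
Base rate for 8303.76 is 15.5% + $2.13/kg.
8303.76 has an FTA preferential rate, but origin Seros is not Durovia; base rate stands.
Additional duty on 8303.76 from Seros: +33.6%. Applied ad valorem rate: 15.5% + 33.6% = 49.1%.
Duty = $701,276.16 × 49.1% + 3,328 × $2.13 = $351,415.23.
Line 2 (0176.63, Durovia, 3,943 kg, $6,703.10):
Base rate for 0176.63 is 0.5% + $3.49/kg.
Origin Durovia qualifies under the Zoron–Durovia agreement and 0176.63 is covered: preferential rate Free applies instead.
Duty = $6,703.10 × 0% = $0.00.
Line 3 (5964.36, Durovia, 1,351 liters, $4,958.17):
Base rate for 5964.36 is 6% + $2.92/liter.
Origin Durovia qualifies under the Zoron–Durovia agreement and 5964.36 is covered: preferential rate 1% applies instead.
Duty = $4,958.17 × 1% = $49.58.
Line 4 (4942.94, Ilos, 669 kg, $100,584.15):
Base rate for 4942.94 is 15.5%.
4942.94 has an FTA preferential rate, but origin Ilos is not Durovia; base rate stands.
Duty = $100,584.15 × 15.5% = $15,590.54.
Total = $351,415.23 + $0.00 + $49.58 + $15,590.54 = $367,055.35.

$367,055.35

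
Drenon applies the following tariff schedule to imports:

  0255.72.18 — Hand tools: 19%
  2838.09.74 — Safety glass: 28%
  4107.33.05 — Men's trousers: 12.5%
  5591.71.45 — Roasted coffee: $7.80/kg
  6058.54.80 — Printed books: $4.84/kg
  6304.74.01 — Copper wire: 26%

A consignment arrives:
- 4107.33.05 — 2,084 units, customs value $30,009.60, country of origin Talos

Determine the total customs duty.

$3,751.20

Line 1 (4107.33.05, Talos, 2,084 units, $30,009.60):
Base rate for 4107.33.05 is 12.5%.
Duty = $30,009.60 × 12.5% = $3,751.20.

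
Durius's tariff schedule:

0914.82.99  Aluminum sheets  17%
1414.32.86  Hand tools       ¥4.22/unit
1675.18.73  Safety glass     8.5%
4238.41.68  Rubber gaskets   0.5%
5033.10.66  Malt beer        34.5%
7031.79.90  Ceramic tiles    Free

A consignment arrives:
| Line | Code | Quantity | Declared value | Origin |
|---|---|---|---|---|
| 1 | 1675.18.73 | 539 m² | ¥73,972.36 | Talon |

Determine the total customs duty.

¥6,287.65

Line 1 (1675.18.73, Talon, 539 m², ¥73,972.36):
Base rate for 1675.18.73 is 8.5%.
Duty = ¥73,972.36 × 8.5% = ¥6,287.65.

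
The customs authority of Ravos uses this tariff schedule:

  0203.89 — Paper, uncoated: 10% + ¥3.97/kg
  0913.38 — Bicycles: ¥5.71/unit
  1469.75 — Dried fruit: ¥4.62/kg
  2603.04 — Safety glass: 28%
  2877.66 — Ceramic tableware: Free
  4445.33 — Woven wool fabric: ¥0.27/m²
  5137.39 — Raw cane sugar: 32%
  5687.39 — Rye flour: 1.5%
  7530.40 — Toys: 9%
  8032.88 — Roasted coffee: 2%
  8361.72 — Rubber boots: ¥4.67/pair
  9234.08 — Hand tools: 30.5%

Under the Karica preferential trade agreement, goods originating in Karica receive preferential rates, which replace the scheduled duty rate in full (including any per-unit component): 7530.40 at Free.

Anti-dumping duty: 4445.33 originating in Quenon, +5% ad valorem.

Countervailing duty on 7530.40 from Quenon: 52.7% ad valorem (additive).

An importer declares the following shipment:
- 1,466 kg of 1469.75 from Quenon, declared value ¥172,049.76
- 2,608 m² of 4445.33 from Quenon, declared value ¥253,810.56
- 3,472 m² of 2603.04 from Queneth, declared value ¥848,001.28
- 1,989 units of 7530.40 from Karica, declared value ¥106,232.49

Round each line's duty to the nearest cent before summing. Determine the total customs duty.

¥257,607.97

Line 1 (1469.75, Quenon, 1,466 kg, ¥172,049.76):
Base rate for 1469.75 is ¥4.62/kg.
Duty = 1,466 × ¥4.62 = ¥6,772.92.
Line 2 (4445.33, Quenon, 2,608 m², ¥253,810.56):
Base rate for 4445.33 is ¥0.27/m².
Additional duty on 4445.33 from Quenon: +5% ad valorem. Applied ad valorem rate = 5%.
Duty = ¥253,810.56 × 5% + 2,608 × ¥0.27 = ¥13,394.69.
Line 3 (2603.04, Queneth, 3,472 m², ¥848,001.28):
Base rate for 2603.04 is 28%.
Duty = ¥848,001.28 × 28% = ¥237,440.36.
Line 4 (7530.40, Karica, 1,989 units, ¥106,232.49):
Base rate for 7530.40 is 9%.
Origin Karica qualifies under the Ravos–Karica agreement and 7530.40 is covered: preferential rate Free applies instead.
The additional-duty order on 7530.40 targets Quenon, not Karica; it does not apply.
Duty = ¥106,232.49 × 0% = ¥0.00.
Total = ¥6,772.92 + ¥13,394.69 + ¥237,440.36 + ¥0.00 = ¥257,607.97.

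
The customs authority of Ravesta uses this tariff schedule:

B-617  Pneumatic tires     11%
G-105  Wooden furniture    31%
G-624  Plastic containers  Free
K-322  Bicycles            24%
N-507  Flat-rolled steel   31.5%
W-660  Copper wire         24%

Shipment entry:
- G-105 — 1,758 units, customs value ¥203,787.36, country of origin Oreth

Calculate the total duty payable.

¥63,174.08

Line 1 (G-105, Oreth, 1,758 units, ¥203,787.36):
Base rate for G-105 is 31%.
Duty = ¥203,787.36 × 31% = ¥63,174.08.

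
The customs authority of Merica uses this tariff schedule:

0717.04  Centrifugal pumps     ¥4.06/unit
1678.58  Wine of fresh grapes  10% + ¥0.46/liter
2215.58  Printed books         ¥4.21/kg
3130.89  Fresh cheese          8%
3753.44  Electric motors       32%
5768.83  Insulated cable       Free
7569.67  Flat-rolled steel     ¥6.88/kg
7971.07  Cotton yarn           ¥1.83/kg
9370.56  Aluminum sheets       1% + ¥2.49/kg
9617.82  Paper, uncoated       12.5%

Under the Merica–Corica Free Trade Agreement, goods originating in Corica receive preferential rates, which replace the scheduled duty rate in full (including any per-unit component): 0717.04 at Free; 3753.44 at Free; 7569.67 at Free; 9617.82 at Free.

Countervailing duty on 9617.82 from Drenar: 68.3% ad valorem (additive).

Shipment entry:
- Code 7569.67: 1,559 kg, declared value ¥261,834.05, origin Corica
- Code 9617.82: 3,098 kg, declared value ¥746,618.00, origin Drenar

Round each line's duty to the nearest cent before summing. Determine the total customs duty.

¥603,267.34

Line 1 (7569.67, Corica, 1,559 kg, ¥261,834.05):
Base rate for 7569.67 is ¥6.88/kg.
Origin Corica qualifies under the Merica–Corica agreement and 7569.67 is covered: preferential rate Free applies instead.
Duty = ¥261,834.05 × 0% = ¥0.00.
Line 2 (9617.82, Drenar, 3,098 kg, ¥746,618.00):
Base rate for 9617.82 is 12.5%.
9617.82 has an FTA preferential rate, but origin Drenar is not Corica; base rate stands.
Additional duty on 9617.82 from Drenar: +68.3%. Applied ad valorem rate: 12.5% + 68.3% = 80.8%.
Duty = ¥746,618.00 × 80.8% = ¥603,267.34.
Total = ¥0.00 + ¥603,267.34 = ¥603,267.34.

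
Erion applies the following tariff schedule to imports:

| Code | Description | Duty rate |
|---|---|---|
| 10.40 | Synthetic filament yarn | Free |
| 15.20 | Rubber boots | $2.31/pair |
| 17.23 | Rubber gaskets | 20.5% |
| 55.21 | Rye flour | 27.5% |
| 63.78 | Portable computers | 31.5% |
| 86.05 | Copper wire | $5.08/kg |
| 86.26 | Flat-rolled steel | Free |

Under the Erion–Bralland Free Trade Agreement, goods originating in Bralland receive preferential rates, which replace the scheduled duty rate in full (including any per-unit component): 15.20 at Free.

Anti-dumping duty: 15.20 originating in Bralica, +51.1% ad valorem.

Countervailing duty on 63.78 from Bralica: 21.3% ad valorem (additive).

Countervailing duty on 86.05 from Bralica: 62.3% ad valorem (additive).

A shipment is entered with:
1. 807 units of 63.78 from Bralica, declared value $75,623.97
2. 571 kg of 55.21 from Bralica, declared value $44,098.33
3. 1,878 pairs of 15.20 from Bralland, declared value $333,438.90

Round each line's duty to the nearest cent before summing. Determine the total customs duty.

Line 1 (63.78, Bralica, 807 units, $75,623.97):
Base rate for 63.78 is 31.5%.
Additional duty on 63.78 from Bralica: +21.3%. Applied ad valorem rate: 31.5% + 21.3% = 52.8%.
Duty = $75,623.97 × 52.8% = $39,929.46.
Line 2 (55.21, Bralica, 571 kg, $44,098.33):
Base rate for 55.21 is 27.5%.
Duty = $44,098.33 × 27.5% = $12,127.04.
Line 3 (15.20, Bralland, 1,878 pairs, $333,438.90):
Base rate for 15.20 is $2.31/pair.
Origin Bralland qualifies under the Erion–Bralland agreement and 15.20 is covered: preferential rate Free applies instead.
The additional-duty order on 15.20 targets Bralica, not Bralland; it does not apply.
Duty = $333,438.90 × 0% = $0.00.
Total = $39,929.46 + $12,127.04 + $0.00 = $52,056.50.

$52,056.50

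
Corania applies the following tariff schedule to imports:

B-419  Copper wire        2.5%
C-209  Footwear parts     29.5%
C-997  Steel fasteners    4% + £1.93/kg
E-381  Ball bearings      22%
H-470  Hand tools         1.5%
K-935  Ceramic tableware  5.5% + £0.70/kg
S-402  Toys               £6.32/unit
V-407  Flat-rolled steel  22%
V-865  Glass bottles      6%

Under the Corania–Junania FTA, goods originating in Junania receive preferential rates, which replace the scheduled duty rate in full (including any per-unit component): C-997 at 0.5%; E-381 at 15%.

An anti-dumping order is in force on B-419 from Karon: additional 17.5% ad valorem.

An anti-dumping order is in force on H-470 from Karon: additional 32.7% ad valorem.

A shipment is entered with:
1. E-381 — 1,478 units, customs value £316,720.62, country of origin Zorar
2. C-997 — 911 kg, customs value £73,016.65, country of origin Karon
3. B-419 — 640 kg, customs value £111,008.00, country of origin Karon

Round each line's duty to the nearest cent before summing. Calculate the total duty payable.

£96,559.04

Line 1 (E-381, Zorar, 1,478 units, £316,720.62):
Base rate for E-381 is 22%.
E-381 has an FTA preferential rate, but origin Zorar is not Junania; base rate stands.
Duty = £316,720.62 × 22% = £69,678.54.
Line 2 (C-997, Karon, 911 kg, £73,016.65):
Base rate for C-997 is 4% + £1.93/kg.
C-997 has an FTA preferential rate, but origin Karon is not Junania; base rate stands.
Duty = £73,016.65 × 4% + 911 × £1.93 = £4,678.90.
Line 3 (B-419, Karon, 640 kg, £111,008.00):
Base rate for B-419 is 2.5%.
Additional duty on B-419 from Karon: +17.5%. Applied ad valorem rate: 2.5% + 17.5% = 20%.
Duty = £111,008.00 × 20% = £22,201.60.
Total = £69,678.54 + £4,678.90 + £22,201.60 = £96,559.04.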